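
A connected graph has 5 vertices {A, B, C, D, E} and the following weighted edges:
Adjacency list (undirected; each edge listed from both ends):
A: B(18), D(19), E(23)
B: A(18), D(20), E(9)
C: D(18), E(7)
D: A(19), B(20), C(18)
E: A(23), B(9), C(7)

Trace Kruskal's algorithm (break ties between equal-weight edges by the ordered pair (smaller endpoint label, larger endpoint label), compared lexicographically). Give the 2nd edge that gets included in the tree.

B-E

Kruskal: consider edges lightest-first.
C—E (7): add — endpoints in different components.
B—E (9): add — endpoints in different components.
A—B (18): add — endpoints in different components.
C—D (18): add — endpoints in different components.
The 2nd edge added is B—E.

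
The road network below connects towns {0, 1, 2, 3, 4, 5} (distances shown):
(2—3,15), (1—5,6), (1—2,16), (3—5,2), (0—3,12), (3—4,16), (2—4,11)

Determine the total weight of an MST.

Prim's algorithm from 3:
Step 1: frontier [3—5 2, 0—3 12, 2—3 15, 3—4 16] → take 3—5 (2); add 5.
Step 2: frontier [0—3 12, 2—3 15, 3—4 16, 1—5 6] → take 1—5 (6); add 1.
Step 3: frontier [1—2 16, 0—3 12, 2—3 15, 3—4 16] → take 0—3 (12); add 0.
Step 4: frontier [1—2 16, 2—3 15, 3—4 16] → take 2—3 (15); add 2.
Step 5: frontier [2—4 11, 3—4 16] → take 2—4 (11); add 4.
MST edges: 3—5, 1—5, 0—3, 2—3, 2—4; total weight 2+6+12+15+11 = 46.

46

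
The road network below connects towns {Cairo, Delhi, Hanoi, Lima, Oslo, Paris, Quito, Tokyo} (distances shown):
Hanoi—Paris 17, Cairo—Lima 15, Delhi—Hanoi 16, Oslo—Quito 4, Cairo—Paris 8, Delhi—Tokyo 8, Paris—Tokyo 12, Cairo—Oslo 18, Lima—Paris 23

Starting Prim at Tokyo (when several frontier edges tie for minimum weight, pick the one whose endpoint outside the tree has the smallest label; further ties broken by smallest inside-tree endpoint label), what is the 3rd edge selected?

Grow the tree from Tokyo using Prim:
Step 1: frontier [Delhi—Tokyo 8, Paris—Tokyo 12] → take Delhi—Tokyo (8); add Delhi.
Step 2: frontier [Delhi—Hanoi 16, Paris—Tokyo 12] → take Paris—Tokyo (12); add Paris.
Step 3: frontier [Delhi—Hanoi 16, Cairo—Paris 8, Hanoi—Paris 17, Lima—Paris 23] → take Cairo—Paris (8); add Cairo.
Step 4: frontier [Cairo—Lima 15, Cairo—Oslo 18, Delhi—Hanoi 16, Hanoi—Paris 17, Lima—Paris 23] → take Cairo—Lima (15); add Lima.
Step 5: frontier [Cairo—Oslo 18, Delhi—Hanoi 16, Hanoi—Paris 17] → take Delhi—Hanoi (16); add Hanoi.
Step 6: frontier [Cairo—Oslo 18] → take Cairo—Oslo (18); add Oslo.
Step 7: frontier [Oslo—Quito 4] → take Oslo—Quito (4); add Quito.
The 3rd edge added is Cairo—Paris.

Cairo-Paris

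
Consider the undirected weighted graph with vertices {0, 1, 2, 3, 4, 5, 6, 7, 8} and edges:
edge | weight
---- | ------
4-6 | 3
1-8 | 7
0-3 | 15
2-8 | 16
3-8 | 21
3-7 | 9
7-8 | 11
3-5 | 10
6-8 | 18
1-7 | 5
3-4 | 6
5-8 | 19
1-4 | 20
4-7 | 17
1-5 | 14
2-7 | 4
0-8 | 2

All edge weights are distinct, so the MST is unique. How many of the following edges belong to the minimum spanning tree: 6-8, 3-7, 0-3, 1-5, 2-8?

Kruskal: consider edges lightest-first.
0-8 (2): add — endpoints in different components.
4-6 (3): add — endpoints in different components.
2-7 (4): add — endpoints in different components.
1-7 (5): add — endpoints in different components.
3-4 (6): add — endpoints in different components.
1-8 (7): add — endpoints in different components.
3-7 (9): add — endpoints in different components.
3-5 (10): add — endpoints in different components.
MST edge set: {0-8, 4-6, 2-7, 1-7, 3-4, 1-8, 3-7, 3-5}.
Of the listed edges, {3-7} are in the MST → 1.

1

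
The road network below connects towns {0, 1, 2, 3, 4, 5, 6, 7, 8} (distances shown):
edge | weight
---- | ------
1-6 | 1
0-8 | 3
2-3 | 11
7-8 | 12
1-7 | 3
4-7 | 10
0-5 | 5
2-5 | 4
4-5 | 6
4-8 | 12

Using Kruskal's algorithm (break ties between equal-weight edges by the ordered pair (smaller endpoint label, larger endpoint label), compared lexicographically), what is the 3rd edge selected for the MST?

Sort edges by weight, then run Kruskal:
1-6 (1): add — endpoints in different components.
0-8 (3): add — endpoints in different components.
1-7 (3): add — endpoints in different components.
2-5 (4): add — endpoints in different components.
0-5 (5): add — endpoints in different components.
4-5 (6): add — endpoints in different components.
4-7 (10): add — endpoints in different components.
2-3 (11): add — endpoints in different components.
The 3rd edge added is 1-7.

1-7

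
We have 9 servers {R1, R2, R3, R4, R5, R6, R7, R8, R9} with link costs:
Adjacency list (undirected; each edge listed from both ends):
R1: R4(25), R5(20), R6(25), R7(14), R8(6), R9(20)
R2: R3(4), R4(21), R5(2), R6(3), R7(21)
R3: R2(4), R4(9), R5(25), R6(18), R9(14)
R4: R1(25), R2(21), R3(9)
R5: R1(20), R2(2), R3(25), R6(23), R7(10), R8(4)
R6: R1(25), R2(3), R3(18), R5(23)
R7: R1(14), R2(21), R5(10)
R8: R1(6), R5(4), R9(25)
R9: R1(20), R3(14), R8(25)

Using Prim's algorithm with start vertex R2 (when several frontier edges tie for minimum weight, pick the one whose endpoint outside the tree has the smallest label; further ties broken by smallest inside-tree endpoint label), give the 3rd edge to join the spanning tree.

R2-R3

Grow the tree from R2 using Prim:
Step 1: cheapest edge leaving the tree is R2 R5 (2); add R5.
Step 2: cheapest edge leaving the tree is R2 R6 (3); add R6.
Step 3: cheapest edge leaving the tree is R2 R3 (4); add R3.
Step 4: cheapest edge leaving the tree is R5 R8 (4); add R8.
Step 5: cheapest edge leaving the tree is R1 R8 (6); add R1.
Step 6: cheapest edge leaving the tree is R3 R4 (9); add R4.
Step 7: cheapest edge leaving the tree is R5 R7 (10); add R7.
Step 8: cheapest edge leaving the tree is R3 R9 (14); add R9.
The 3rd edge added is R2 R3.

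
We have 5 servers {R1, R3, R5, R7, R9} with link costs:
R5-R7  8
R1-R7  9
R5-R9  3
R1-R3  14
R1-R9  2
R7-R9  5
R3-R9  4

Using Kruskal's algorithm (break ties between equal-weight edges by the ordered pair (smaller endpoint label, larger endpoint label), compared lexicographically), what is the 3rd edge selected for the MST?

R3-R9

Kruskal's algorithm — process edges by increasing weight (ties by edge label):
R1-R9 (2): add — endpoints in different components.
R5-R9 (3): add — endpoints in different components.
R3-R9 (4): add — endpoints in different components.
R7-R9 (5): add — endpoints in different components.
The 3rd edge added is R3-R9.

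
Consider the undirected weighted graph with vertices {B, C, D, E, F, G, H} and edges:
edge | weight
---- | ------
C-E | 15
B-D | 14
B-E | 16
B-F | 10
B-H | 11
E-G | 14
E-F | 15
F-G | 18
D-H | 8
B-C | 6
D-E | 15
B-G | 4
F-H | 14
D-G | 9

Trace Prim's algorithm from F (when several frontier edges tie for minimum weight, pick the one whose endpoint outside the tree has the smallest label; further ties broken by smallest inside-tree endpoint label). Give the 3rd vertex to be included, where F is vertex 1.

G

Prim, starting at F.
Step 1: cheapest edge leaving the tree is B-F (10); add B.
Step 2: cheapest edge leaving the tree is B-G (4); add G.
Step 3: cheapest edge leaving the tree is B-C (6); add C.
Step 4: cheapest edge leaving the tree is D-G (9); add D.
Step 5: cheapest edge leaving the tree is D-H (8); add H.
Step 6: cheapest edge leaving the tree is E-G (14); add E.
Vertex order: F, B, G, C, D, H, E. The 3rd vertex is G.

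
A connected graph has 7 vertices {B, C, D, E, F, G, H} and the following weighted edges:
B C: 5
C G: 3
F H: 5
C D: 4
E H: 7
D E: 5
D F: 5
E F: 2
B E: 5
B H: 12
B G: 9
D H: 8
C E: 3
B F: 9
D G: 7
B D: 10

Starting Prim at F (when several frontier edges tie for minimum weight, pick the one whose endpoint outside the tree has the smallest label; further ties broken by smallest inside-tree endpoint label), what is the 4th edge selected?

C-D

Grow the tree from F using Prim:
Step 1: cheapest edge leaving the tree is E F (2); add E.
Step 2: cheapest edge leaving the tree is C E (3); add C.
Step 3: cheapest edge leaving the tree is C G (3); add G.
Step 4: cheapest edge leaving the tree is C D (4); add D.
Step 5: cheapest edge leaving the tree is B C (5); add B.
Step 6: cheapest edge leaving the tree is F H (5); add H.
The 4th edge added is C D.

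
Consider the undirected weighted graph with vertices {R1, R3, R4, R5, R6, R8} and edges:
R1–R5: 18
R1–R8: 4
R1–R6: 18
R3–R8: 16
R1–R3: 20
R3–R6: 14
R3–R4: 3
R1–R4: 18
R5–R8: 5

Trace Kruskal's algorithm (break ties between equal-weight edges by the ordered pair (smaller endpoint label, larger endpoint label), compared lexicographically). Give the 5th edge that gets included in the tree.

R3-R8

Sort edges by weight, then run Kruskal:
R3–R4 (3): add. Components now {R1} {R5} {R8} {R3,R4} {R6}
R1–R8 (4): add. Components now {R1,R8} {R5} {R3,R4} {R6}
R5–R8 (5): add. Components now {R1,R5,R8} {R3,R4} {R6}
R3–R6 (14): add. Components now {R1,R5,R8} {R3,R4,R6}
R3–R8 (16): add. Components now {R1,R3,R4,R5,R6,R8}
The 5th edge added is R3–R8.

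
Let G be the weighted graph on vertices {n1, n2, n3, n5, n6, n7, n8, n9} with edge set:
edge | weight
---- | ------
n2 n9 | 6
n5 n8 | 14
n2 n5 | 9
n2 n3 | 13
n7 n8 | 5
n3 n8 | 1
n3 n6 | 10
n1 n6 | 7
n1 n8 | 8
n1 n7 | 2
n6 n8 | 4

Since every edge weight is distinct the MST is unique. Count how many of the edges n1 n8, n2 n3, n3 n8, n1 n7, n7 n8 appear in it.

4

Kruskal's algorithm — process edges by increasing weight (ties by edge label):
n3 n8 (1): add — endpoints in different components.
n1 n7 (2): add — endpoints in different components.
n6 n8 (4): add — endpoints in different components.
n7 n8 (5): add — endpoints in different components.
n2 n9 (6): add — endpoints in different components.
n1 n6 (7): skip — n6 and n1 already connected.
n1 n8 (8): skip — n8 and n1 already connected.
n2 n5 (9): add — endpoints in different components.
n3 n6 (10): skip — n6 and n3 already connected.
n2 n3 (13): add — endpoints in different components.
MST edge set: {n3 n8, n1 n7, n6 n8, n7 n8, n2 n9, n2 n5, n2 n3}.
Of the listed edges, {n2 n3, n3 n8, n1 n7, n7 n8} are in the MST → 4.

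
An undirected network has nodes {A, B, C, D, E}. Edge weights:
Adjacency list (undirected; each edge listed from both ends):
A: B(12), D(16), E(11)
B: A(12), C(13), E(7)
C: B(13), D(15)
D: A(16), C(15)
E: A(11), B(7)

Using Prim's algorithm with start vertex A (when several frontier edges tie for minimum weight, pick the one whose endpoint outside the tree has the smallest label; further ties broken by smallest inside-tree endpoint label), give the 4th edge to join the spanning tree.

C-D

Grow the tree from A using Prim:
Step 1: frontier [A–E 11, A–B 12, A–D 16] → take A–E (11); add E.
Step 2: frontier [A–B 12, A–D 16, B–E 7] → take B–E (7); add B.
Step 3: frontier [A–D 16, B–C 13] → take B–C (13); add C.
Step 4: frontier [A–D 16, C–D 15] → take C–D (15); add D.
The 4th edge added is C–D.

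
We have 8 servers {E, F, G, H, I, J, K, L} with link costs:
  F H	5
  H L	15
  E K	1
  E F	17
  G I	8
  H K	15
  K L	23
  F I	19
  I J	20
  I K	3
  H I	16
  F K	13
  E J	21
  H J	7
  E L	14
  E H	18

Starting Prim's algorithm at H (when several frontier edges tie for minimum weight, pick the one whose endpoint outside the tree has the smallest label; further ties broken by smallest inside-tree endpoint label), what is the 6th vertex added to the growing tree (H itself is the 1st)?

Prim, starting at H.
Step 1: cheapest edge leaving the tree is F H (5); add F.
Step 2: cheapest edge leaving the tree is H J (7); add J.
Step 3: cheapest edge leaving the tree is F K (13); add K.
Step 4: cheapest edge leaving the tree is E K (1); add E.
Step 5: cheapest edge leaving the tree is I K (3); add I.
Step 6: cheapest edge leaving the tree is G I (8); add G.
Step 7: cheapest edge leaving the tree is E L (14); add L.
Vertex order: H, F, J, K, E, I, G, L. The 6th vertex is I.

I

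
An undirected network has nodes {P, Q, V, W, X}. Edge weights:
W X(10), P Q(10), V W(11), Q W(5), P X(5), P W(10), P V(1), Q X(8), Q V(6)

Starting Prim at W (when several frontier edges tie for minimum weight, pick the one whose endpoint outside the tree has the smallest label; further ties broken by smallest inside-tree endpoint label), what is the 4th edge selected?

P-X

Prim's algorithm from W:
Step 1: cheapest edge leaving the tree is Q W (5); add Q.
Step 2: cheapest edge leaving the tree is Q V (6); add V.
Step 3: cheapest edge leaving the tree is P V (1); add P.
Step 4: cheapest edge leaving the tree is P X (5); add X.
The 4th edge added is P X.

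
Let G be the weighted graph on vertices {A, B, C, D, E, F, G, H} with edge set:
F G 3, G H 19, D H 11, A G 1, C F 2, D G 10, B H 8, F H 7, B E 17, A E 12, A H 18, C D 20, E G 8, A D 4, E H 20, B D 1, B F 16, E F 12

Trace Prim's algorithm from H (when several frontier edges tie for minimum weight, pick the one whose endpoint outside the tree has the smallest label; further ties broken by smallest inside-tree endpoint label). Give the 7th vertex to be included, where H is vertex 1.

B

Grow the tree from H using Prim:
Step 1: cheapest edge leaving the tree is F H (7); add F.
Step 2: cheapest edge leaving the tree is C F (2); add C.
Step 3: cheapest edge leaving the tree is F G (3); add G.
Step 4: cheapest edge leaving the tree is A G (1); add A.
Step 5: cheapest edge leaving the tree is A D (4); add D.
Step 6: cheapest edge leaving the tree is B D (1); add B.
Step 7: cheapest edge leaving the tree is E G (8); add E.
Vertex order: H, F, C, G, A, D, B, E. The 7th vertex is B.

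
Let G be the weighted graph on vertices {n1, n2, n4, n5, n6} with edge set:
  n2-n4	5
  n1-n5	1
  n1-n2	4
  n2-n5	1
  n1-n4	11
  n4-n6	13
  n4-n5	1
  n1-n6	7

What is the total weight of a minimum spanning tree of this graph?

10

Kruskal's algorithm — process edges by increasing weight (ties by edge label):
n1-n5 (1): add — endpoints in different components.
n2-n5 (1): add — endpoints in different components.
n4-n5 (1): add — endpoints in different components.
n1-n2 (4): skip — n2 and n1 already connected.
n2-n4 (5): skip — n4 and n2 already connected.
n1-n6 (7): add — endpoints in different components.
MST edges: n1-n5, n2-n5, n4-n5, n1-n6; total weight 1+1+1+7 = 10.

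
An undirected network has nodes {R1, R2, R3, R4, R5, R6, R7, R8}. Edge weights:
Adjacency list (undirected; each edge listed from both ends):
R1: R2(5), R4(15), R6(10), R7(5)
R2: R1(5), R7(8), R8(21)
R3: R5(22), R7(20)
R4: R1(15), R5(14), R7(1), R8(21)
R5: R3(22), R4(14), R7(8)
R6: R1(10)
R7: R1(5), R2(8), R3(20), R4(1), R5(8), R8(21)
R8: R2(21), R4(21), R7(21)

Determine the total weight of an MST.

Kruskal's algorithm — process edges by increasing weight (ties by edge label):
R4 R7 (1): add — endpoints in different components.
R1 R2 (5): add — endpoints in different components.
R1 R7 (5): add — endpoints in different components.
R2 R7 (8): skip — R2 and R7 already connected.
R5 R7 (8): add — endpoints in different components.
R1 R6 (10): add — endpoints in different components.
R4 R5 (14): skip — R5 and R4 already connected.
R1 R4 (15): skip — R4 and R1 already connected.
R3 R7 (20): add — endpoints in different components.
R2 R8 (21): add — endpoints in different components.
MST edges: R4 R7, R1 R2, R1 R7, R5 R7, R1 R6, R3 R7, R2 R8; total weight 1+5+5+8+10+20+21 = 70.

70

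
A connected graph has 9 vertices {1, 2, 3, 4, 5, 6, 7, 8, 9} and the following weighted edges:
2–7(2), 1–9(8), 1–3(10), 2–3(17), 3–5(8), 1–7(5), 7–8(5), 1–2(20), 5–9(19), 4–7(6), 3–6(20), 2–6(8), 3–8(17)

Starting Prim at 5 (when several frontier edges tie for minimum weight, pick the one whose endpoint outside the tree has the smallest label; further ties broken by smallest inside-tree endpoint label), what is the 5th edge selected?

Prim's algorithm from 5:
Step 1: cheapest edge leaving the tree is 3–5 (8); add 3.
Step 2: cheapest edge leaving the tree is 1–3 (10); add 1.
Step 3: cheapest edge leaving the tree is 1–7 (5); add 7.
Step 4: cheapest edge leaving the tree is 2–7 (2); add 2.
Step 5: cheapest edge leaving the tree is 7–8 (5); add 8.
Step 6: cheapest edge leaving the tree is 4–7 (6); add 4.
Step 7: cheapest edge leaving the tree is 2–6 (8); add 6.
Step 8: cheapest edge leaving the tree is 1–9 (8); add 9.
The 5th edge added is 7–8.

7-8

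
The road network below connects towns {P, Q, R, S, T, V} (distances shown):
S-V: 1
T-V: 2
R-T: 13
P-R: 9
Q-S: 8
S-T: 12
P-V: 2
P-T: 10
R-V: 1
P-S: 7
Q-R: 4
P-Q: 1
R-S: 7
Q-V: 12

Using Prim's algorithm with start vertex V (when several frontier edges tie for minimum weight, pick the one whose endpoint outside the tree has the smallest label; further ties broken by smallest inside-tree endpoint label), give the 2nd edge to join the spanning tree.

S-V

Grow the tree from V using Prim:
Step 1: cheapest edge leaving the tree is R-V (1); add R.
Step 2: cheapest edge leaving the tree is S-V (1); add S.
Step 3: cheapest edge leaving the tree is P-V (2); add P.
Step 4: cheapest edge leaving the tree is P-Q (1); add Q.
Step 5: cheapest edge leaving the tree is T-V (2); add T.
The 2nd edge added is S-V.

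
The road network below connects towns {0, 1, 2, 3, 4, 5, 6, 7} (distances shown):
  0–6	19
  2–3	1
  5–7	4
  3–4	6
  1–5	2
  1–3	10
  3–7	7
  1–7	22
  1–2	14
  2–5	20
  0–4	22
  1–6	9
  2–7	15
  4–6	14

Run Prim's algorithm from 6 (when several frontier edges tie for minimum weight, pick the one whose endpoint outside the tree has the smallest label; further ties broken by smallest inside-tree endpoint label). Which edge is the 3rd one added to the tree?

5-7

Prim, starting at 6.
Step 1: cheapest edge leaving the tree is 1–6 (9); add 1.
Step 2: cheapest edge leaving the tree is 1–5 (2); add 5.
Step 3: cheapest edge leaving the tree is 5–7 (4); add 7.
Step 4: cheapest edge leaving the tree is 3–7 (7); add 3.
Step 5: cheapest edge leaving the tree is 2–3 (1); add 2.
Step 6: cheapest edge leaving the tree is 3–4 (6); add 4.
Step 7: cheapest edge leaving the tree is 0–6 (19); add 0.
The 3rd edge added is 5–7.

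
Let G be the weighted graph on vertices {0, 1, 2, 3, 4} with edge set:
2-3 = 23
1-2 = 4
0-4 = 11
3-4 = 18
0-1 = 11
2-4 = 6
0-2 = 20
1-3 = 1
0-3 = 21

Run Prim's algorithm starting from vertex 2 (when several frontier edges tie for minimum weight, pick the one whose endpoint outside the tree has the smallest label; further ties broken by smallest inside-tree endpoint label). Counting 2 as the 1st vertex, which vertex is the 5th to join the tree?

0

Prim's algorithm from 2:
Step 1: cheapest edge leaving the tree is 1-2 (4); add 1.
Step 2: cheapest edge leaving the tree is 1-3 (1); add 3.
Step 3: cheapest edge leaving the tree is 2-4 (6); add 4.
Step 4: cheapest edge leaving the tree is 0-1 (11); add 0.
Vertex order: 2, 1, 3, 4, 0. The 5th vertex is 0.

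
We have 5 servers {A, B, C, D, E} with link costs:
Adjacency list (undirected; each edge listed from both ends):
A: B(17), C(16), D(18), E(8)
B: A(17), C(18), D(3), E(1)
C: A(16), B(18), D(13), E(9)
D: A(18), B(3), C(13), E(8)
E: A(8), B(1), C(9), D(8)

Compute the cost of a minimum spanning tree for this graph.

Kruskal's algorithm — process edges by increasing weight (ties by edge label):
B—E (1): add. Components now {A} {B,E} {C} {D}
B—D (3): add. Components now {A} {B,D,E} {C}
A—E (8): add. Components now {A,B,D,E} {C}
D—E (8): skip — D and E already connected.
C—E (9): add. Components now {A,B,C,D,E}
MST edges: B—E, B—D, A—E, C—E; total weight 1+3+8+9 = 21.

21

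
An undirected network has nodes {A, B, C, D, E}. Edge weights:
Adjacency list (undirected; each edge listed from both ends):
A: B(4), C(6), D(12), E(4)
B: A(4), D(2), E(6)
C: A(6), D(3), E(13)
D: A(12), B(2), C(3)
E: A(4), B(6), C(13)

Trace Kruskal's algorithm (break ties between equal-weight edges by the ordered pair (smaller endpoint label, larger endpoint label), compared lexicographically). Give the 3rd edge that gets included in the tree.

A-B

Kruskal: consider edges lightest-first.
B—D (2): add — endpoints in different components.
C—D (3): add — endpoints in different components.
A—B (4): add — endpoints in different components.
A—E (4): add — endpoints in different components.
The 3rd edge added is A—B.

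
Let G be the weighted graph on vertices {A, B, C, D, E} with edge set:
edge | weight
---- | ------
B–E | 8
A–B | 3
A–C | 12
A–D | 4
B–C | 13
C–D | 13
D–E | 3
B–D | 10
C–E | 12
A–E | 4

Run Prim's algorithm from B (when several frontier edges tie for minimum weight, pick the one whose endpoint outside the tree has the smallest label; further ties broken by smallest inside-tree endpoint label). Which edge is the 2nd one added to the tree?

Grow the tree from B using Prim:
Step 1: frontier [A–B 3, B–E 8, B–D 10, B–C 13] → take A–B (3); add A.
Step 2: frontier [A–D 4, A–E 4, A–C 12, B–E 8, B–D 10, B–C 13] → take A–D (4); add D.
Step 3: frontier [A–E 4, A–C 12, B–E 8, B–C 13, D–E 3, C–D 13] → take D–E (3); add E.
Step 4: frontier [A–C 12, B–C 13, C–D 13, C–E 12] → take A–C (12); add C.
The 2nd edge added is A–D.

A-D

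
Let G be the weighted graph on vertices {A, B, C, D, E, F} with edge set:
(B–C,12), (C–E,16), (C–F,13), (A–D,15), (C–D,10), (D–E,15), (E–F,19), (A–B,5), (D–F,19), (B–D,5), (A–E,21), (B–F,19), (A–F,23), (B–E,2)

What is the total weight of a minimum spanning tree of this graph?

35

Kruskal's algorithm — process edges by increasing weight (ties by edge label):
B–E (2): add — endpoints in different components.
A–B (5): add — endpoints in different components.
B–D (5): add — endpoints in different components.
C–D (10): add — endpoints in different components.
B–C (12): skip — B and C already connected.
C–F (13): add — endpoints in different components.
MST edges: B–E, A–B, B–D, C–D, C–F; total weight 2+5+5+10+13 = 35.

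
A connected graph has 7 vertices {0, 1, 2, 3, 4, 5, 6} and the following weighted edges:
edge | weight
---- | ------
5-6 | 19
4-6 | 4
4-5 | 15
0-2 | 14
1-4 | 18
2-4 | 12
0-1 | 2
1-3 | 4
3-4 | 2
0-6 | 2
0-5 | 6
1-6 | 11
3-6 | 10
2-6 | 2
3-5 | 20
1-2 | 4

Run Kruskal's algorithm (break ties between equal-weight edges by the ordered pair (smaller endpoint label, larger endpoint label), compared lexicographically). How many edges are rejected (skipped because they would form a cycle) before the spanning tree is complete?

Sort edges by weight, then run Kruskal:
0-1 (2): add. Components now {0,1} {2} {3} {4} {5} {6}
0-6 (2): add. Components now {0,1,6} {2} {3} {4} {5}
2-6 (2): add. Components now {0,1,2,6} {3} {4} {5}
3-4 (2): add. Components now {0,1,2,6} {3,4} {5}
1-2 (4): skip — 1 and 2 already connected.
1-3 (4): add. Components now {0,1,2,3,4,6} {5}
4-6 (4): skip — 4 and 6 already connected.
0-5 (6): add. Components now {0,1,2,3,4,5,6}
Edges rejected before the tree was complete: 2.

2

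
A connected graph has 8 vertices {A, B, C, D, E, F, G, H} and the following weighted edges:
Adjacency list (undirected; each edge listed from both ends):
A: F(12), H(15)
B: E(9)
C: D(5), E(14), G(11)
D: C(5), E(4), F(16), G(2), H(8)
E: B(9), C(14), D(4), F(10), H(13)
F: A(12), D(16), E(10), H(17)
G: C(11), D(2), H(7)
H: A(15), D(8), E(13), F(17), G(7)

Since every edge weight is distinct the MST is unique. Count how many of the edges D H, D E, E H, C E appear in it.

Sort edges by weight, then run Kruskal:
D G (2): add — endpoints in different components.
D E (4): add — endpoints in different components.
C D (5): add — endpoints in different components.
G H (7): add — endpoints in different components.
D H (8): skip — D and H already connected.
B E (9): add — endpoints in different components.
E F (10): add — endpoints in different components.
C G (11): skip — C and G already connected.
A F (12): add — endpoints in different components.
MST edge set: {D G, D E, C D, G H, B E, E F, A F}.
Of the listed edges, {D E} are in the MST → 1.

1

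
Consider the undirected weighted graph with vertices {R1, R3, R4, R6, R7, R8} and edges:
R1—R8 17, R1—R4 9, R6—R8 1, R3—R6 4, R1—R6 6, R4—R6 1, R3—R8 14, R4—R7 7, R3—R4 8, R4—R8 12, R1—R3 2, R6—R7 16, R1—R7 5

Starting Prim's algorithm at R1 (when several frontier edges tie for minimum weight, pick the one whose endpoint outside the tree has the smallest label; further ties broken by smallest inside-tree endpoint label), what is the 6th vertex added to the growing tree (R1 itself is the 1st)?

R7

Grow the tree from R1 using Prim:
Step 1: cheapest edge leaving the tree is R1—R3 (2); add R3.
Step 2: cheapest edge leaving the tree is R3—R6 (4); add R6.
Step 3: cheapest edge leaving the tree is R4—R6 (1); add R4.
Step 4: cheapest edge leaving the tree is R6—R8 (1); add R8.
Step 5: cheapest edge leaving the tree is R1—R7 (5); add R7.
Vertex order: R1, R3, R6, R4, R8, R7. The 6th vertex is R7.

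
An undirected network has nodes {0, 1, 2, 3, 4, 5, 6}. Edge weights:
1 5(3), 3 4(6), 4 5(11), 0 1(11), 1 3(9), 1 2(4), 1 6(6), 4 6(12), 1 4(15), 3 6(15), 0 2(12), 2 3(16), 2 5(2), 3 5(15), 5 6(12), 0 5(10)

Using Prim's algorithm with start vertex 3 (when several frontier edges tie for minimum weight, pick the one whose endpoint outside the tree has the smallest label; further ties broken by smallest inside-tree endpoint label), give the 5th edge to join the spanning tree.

1-6

Prim, starting at 3.
Step 1: cheapest edge leaving the tree is 3 4 (6); add 4.
Step 2: cheapest edge leaving the tree is 1 3 (9); add 1.
Step 3: cheapest edge leaving the tree is 1 5 (3); add 5.
Step 4: cheapest edge leaving the tree is 2 5 (2); add 2.
Step 5: cheapest edge leaving the tree is 1 6 (6); add 6.
Step 6: cheapest edge leaving the tree is 0 5 (10); add 0.
The 5th edge added is 1 6.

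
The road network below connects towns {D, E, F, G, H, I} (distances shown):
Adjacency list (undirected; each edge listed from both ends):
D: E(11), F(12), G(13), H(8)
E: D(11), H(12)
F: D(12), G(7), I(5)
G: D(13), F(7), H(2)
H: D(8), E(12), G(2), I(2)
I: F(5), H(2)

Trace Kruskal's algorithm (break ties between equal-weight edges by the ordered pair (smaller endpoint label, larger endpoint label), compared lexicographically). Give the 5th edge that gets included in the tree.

Sort edges by weight, then run Kruskal:
G H (2): add. Components now {D} {E} {F} {G,H} {I}
H I (2): add. Components now {D} {E} {F} {G,H,I}
F I (5): add. Components now {D} {E} {F,G,H,I}
F G (7): skip — F and G already connected.
D H (8): add. Components now {D,F,G,H,I} {E}
D E (11): add. Components now {D,E,F,G,H,I}
The 5th edge added is D E.

D-E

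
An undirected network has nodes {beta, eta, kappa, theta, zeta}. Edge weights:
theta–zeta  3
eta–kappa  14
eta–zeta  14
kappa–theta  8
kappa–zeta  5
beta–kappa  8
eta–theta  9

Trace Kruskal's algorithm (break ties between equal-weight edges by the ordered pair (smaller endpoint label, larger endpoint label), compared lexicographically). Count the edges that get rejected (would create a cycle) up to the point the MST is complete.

Kruskal: consider edges lightest-first.
theta–zeta (3): add. Components now {eta} {theta,zeta} {beta} {kappa}
kappa–zeta (5): add. Components now {eta} {kappa,theta,zeta} {beta}
beta–kappa (8): add. Components now {eta} {beta,kappa,theta,zeta}
kappa–theta (8): skip — theta and kappa already connected.
eta–theta (9): add. Components now {beta,eta,kappa,theta,zeta}
Edges rejected before the tree was complete: 1.

1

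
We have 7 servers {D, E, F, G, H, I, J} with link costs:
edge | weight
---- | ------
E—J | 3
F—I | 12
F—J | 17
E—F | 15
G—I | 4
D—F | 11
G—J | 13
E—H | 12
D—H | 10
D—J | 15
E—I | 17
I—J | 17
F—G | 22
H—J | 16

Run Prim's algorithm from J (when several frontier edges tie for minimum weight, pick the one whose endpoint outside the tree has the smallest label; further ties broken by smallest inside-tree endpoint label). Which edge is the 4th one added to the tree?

Grow the tree from J using Prim:
Step 1: cheapest edge leaving the tree is E—J (3); add E.
Step 2: cheapest edge leaving the tree is E—H (12); add H.
Step 3: cheapest edge leaving the tree is D—H (10); add D.
Step 4: cheapest edge leaving the tree is D—F (11); add F.
Step 5: cheapest edge leaving the tree is F—I (12); add I.
Step 6: cheapest edge leaving the tree is G—I (4); add G.
The 4th edge added is D—F.

D-F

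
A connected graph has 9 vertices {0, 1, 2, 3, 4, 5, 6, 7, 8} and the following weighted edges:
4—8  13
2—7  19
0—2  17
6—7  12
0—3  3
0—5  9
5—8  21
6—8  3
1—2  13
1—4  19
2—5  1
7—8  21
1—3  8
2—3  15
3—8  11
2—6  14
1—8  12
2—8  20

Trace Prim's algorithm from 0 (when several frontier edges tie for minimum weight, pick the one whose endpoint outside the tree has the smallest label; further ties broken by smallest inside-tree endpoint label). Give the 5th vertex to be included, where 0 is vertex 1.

Prim's algorithm from 0:
Step 1: cheapest edge leaving the tree is 0—3 (3); add 3.
Step 2: cheapest edge leaving the tree is 1—3 (8); add 1.
Step 3: cheapest edge leaving the tree is 0—5 (9); add 5.
Step 4: cheapest edge leaving the tree is 2—5 (1); add 2.
Step 5: cheapest edge leaving the tree is 3—8 (11); add 8.
Step 6: cheapest edge leaving the tree is 6—8 (3); add 6.
Step 7: cheapest edge leaving the tree is 6—7 (12); add 7.
Step 8: cheapest edge leaving the tree is 4—8 (13); add 4.
Vertex order: 0, 3, 1, 5, 2, 8, 6, 7, 4. The 5th vertex is 2.

2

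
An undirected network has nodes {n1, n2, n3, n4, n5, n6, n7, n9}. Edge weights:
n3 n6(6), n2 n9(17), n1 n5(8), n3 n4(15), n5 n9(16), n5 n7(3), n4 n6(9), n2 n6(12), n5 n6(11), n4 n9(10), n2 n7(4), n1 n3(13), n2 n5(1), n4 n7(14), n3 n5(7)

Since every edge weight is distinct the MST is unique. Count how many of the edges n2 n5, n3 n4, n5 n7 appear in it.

2

Kruskal: consider edges lightest-first.
n2 n5 (1): add — endpoints in different components.
n5 n7 (3): add — endpoints in different components.
n2 n7 (4): skip — n2 and n7 already connected.
n3 n6 (6): add — endpoints in different components.
n3 n5 (7): add — endpoints in different components.
n1 n5 (8): add — endpoints in different components.
n4 n6 (9): add — endpoints in different components.
n4 n9 (10): add — endpoints in different components.
MST edge set: {n2 n5, n5 n7, n3 n6, n3 n5, n1 n5, n4 n6, n4 n9}.
Of the listed edges, {n2 n5, n5 n7} are in the MST → 2.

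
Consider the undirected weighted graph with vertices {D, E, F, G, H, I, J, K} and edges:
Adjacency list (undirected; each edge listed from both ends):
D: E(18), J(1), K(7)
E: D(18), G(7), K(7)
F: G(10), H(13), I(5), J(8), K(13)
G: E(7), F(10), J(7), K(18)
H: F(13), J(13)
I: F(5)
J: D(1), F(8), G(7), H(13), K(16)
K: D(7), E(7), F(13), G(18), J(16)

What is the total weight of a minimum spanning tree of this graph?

48

Sort edges by weight, then run Kruskal:
D J (1): add — endpoints in different components.
F I (5): add — endpoints in different components.
D K (7): add — endpoints in different components.
E G (7): add — endpoints in different components.
E K (7): add — endpoints in different components.
G J (7): skip — G and J already connected.
F J (8): add — endpoints in different components.
F G (10): skip — F and G already connected.
F H (13): add — endpoints in different components.
MST edges: D J, F I, D K, E G, E K, F J, F H; total weight 1+5+7+7+7+8+13 = 48.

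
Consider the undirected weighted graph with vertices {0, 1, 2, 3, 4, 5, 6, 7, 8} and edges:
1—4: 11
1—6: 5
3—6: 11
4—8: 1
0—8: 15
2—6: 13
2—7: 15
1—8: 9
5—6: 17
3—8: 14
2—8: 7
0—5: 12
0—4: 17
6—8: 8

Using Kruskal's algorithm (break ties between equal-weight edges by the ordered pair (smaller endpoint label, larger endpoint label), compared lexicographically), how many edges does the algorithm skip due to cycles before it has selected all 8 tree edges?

4

Kruskal's algorithm — process edges by increasing weight (ties by edge label):
4—8 (1): add — endpoints in different components.
1—6 (5): add — endpoints in different components.
2—8 (7): add — endpoints in different components.
6—8 (8): add — endpoints in different components.
1—8 (9): skip — 1 and 8 already connected.
1—4 (11): skip — 1 and 4 already connected.
3—6 (11): add — endpoints in different components.
0—5 (12): add — endpoints in different components.
2—6 (13): skip — 2 and 6 already connected.
3—8 (14): skip — 3 and 8 already connected.
0—8 (15): add — endpoints in different components.
2—7 (15): add — endpoints in different components.
Edges rejected before the tree was complete: 4.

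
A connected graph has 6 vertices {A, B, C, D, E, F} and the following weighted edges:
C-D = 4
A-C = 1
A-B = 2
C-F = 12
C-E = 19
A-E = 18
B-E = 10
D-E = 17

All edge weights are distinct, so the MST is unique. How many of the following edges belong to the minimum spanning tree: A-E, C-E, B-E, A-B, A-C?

3

Kruskal's algorithm — process edges by increasing weight (ties by edge label):
A-C (1): add. Components now {A,C} {B} {D} {E} {F}
A-B (2): add. Components now {A,B,C} {D} {E} {F}
C-D (4): add. Components now {A,B,C,D} {E} {F}
B-E (10): add. Components now {A,B,C,D,E} {F}
C-F (12): add. Components now {A,B,C,D,E,F}
MST edge set: {A-C, A-B, C-D, B-E, C-F}.
Of the listed edges, {B-E, A-B, A-C} are in the MST → 3.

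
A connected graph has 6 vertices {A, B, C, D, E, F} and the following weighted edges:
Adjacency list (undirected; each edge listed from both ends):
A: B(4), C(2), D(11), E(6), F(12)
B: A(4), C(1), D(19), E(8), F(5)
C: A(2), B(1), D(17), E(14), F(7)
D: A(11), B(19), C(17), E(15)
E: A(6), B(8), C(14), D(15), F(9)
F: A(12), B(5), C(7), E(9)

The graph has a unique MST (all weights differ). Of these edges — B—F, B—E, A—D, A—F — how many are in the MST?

2

Kruskal's algorithm — process edges by increasing weight (ties by edge label):
B—C (1): add. Components now {A} {B,C} {D} {E} {F}
A—C (2): add. Components now {A,B,C} {D} {E} {F}
A—B (4): skip — A and B already connected.
B—F (5): add. Components now {A,B,C,F} {D} {E}
A—E (6): add. Components now {A,B,C,E,F} {D}
C—F (7): skip — C and F already connected.
B—E (8): skip — B and E already connected.
E—F (9): skip — E and F already connected.
A—D (11): add. Components now {A,B,C,D,E,F}
MST edge set: {B—C, A—C, B—F, A—E, A—D}.
Of the listed edges, {B—F, A—D} are in the MST → 2.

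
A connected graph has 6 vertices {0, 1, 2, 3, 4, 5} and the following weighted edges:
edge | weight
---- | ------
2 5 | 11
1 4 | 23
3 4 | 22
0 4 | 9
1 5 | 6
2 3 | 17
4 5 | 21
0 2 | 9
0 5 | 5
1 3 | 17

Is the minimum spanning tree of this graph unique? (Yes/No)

No

Kruskal's algorithm — process edges by increasing weight (ties by edge label):
0 5 (5): add. Components now {0,5} {1} {2} {3} {4}
1 5 (6): add. Components now {0,1,5} {2} {3} {4}
0 2 (9): add. Components now {0,1,2,5} {3} {4}
0 4 (9): add. Components now {0,1,2,4,5} {3}
2 5 (11): skip — 2 and 5 already connected.
1 3 (17): add. Components now {0,1,2,3,4,5}
Non-tree edge 2 3 has weight 17, equal to the heaviest edge on its tree cycle — swapping gives another MST of the same weight. Not unique.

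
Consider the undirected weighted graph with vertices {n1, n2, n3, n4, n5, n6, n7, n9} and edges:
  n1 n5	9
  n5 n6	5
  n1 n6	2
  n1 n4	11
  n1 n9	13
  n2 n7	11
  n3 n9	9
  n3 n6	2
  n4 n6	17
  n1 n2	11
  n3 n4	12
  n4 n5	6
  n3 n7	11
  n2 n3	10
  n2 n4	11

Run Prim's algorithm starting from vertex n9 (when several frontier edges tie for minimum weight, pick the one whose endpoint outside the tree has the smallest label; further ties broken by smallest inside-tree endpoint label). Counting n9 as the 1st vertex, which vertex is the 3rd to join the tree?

Grow the tree from n9 using Prim:
Step 1: cheapest edge leaving the tree is n3 n9 (9); add n3.
Step 2: cheapest edge leaving the tree is n3 n6 (2); add n6.
Step 3: cheapest edge leaving the tree is n1 n6 (2); add n1.
Step 4: cheapest edge leaving the tree is n5 n6 (5); add n5.
Step 5: cheapest edge leaving the tree is n4 n5 (6); add n4.
Step 6: cheapest edge leaving the tree is n2 n3 (10); add n2.
Step 7: cheapest edge leaving the tree is n2 n7 (11); add n7.
Vertex order: n9, n3, n6, n1, n5, n4, n2, n7. The 3rd vertex is n6.

n6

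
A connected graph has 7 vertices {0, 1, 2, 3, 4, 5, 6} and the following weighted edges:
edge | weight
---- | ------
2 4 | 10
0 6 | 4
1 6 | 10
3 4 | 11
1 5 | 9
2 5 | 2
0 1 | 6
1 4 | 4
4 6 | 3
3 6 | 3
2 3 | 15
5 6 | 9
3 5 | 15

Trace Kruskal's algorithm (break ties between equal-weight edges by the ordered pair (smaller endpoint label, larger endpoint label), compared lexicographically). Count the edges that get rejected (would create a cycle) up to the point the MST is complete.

1

Kruskal's algorithm — process edges by increasing weight (ties by edge label):
2 5 (2): add. Components now {0} {1} {2,5} {3} {4} {6}
3 6 (3): add. Components now {0} {1} {2,5} {3,6} {4}
4 6 (3): add. Components now {0} {1} {2,5} {3,4,6}
0 6 (4): add. Components now {0,3,4,6} {1} {2,5}
1 4 (4): add. Components now {0,1,3,4,6} {2,5}
0 1 (6): skip — 0 and 1 already connected.
1 5 (9): add. Components now {0,1,2,3,4,5,6}
Edges rejected before the tree was complete: 1.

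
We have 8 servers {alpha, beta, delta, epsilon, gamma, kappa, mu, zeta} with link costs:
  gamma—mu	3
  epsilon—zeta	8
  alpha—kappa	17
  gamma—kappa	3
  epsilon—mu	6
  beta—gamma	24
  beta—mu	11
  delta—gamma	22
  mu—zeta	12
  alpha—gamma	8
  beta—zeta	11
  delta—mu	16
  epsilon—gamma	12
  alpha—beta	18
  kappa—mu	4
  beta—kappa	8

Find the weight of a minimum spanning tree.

Prim, starting at mu.
Step 1: cheapest edge leaving the tree is gamma—mu (3); add gamma.
Step 2: cheapest edge leaving the tree is gamma—kappa (3); add kappa.
Step 3: cheapest edge leaving the tree is epsilon—mu (6); add epsilon.
Step 4: cheapest edge leaving the tree is alpha—gamma (8); add alpha.
Step 5: cheapest edge leaving the tree is beta—kappa (8); add beta.
Step 6: cheapest edge leaving the tree is epsilon—zeta (8); add zeta.
Step 7: cheapest edge leaving the tree is delta—mu (16); add delta.
MST edges: gamma—mu, gamma—kappa, epsilon—mu, alpha—gamma, beta—kappa, epsilon—zeta, delta—mu; total weight 3+3+6+8+8+8+16 = 52.

52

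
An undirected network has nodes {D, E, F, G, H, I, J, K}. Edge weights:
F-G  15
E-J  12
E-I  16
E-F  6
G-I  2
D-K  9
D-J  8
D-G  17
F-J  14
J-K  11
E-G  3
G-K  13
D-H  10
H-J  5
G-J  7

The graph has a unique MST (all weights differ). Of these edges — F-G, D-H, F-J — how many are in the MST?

Kruskal's algorithm — process edges by increasing weight (ties by edge label):
G-I (2): add — endpoints in different components.
E-G (3): add — endpoints in different components.
H-J (5): add — endpoints in different components.
E-F (6): add — endpoints in different components.
G-J (7): add — endpoints in different components.
D-J (8): add — endpoints in different components.
D-K (9): add — endpoints in different components.
MST edge set: {G-I, E-G, H-J, E-F, G-J, D-J, D-K}.
Of the listed edges, {} are in the MST → 0.

0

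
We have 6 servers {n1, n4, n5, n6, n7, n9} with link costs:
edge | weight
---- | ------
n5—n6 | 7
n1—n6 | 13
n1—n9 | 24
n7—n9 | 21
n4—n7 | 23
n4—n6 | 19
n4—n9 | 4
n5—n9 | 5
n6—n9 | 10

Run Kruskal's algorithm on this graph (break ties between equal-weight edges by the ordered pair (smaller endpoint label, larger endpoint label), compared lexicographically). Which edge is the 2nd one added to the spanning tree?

Kruskal's algorithm — process edges by increasing weight (ties by edge label):
n4—n9 (4): add — endpoints in different components.
n5—n9 (5): add — endpoints in different components.
n5—n6 (7): add — endpoints in different components.
n6—n9 (10): skip — n9 and n6 already connected.
n1—n6 (13): add — endpoints in different components.
n4—n6 (19): skip — n6 and n4 already connected.
n7—n9 (21): add — endpoints in different components.
The 2nd edge added is n5—n9.

n5-n9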